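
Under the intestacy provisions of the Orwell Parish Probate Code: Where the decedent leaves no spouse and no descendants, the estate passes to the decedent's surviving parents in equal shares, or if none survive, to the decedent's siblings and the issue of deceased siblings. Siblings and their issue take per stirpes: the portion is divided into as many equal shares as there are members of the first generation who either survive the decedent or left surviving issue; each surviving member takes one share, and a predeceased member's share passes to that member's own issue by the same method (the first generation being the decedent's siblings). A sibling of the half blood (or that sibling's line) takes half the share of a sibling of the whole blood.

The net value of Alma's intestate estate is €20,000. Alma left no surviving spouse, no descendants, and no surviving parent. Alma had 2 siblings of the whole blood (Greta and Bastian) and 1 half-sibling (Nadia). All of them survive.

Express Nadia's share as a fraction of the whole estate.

The entire €20,000 passes to the siblings and their issue.
Counting each half-blood sibling's line as half a unit, there are 5/2 units in €20,000, so one unit is €8,000. Whole-blood lines (Greta and Bastian) take €8,000 each; half-blood lines (Nadia) take €4,000 each.

Nadia receives 1/5 of the estate.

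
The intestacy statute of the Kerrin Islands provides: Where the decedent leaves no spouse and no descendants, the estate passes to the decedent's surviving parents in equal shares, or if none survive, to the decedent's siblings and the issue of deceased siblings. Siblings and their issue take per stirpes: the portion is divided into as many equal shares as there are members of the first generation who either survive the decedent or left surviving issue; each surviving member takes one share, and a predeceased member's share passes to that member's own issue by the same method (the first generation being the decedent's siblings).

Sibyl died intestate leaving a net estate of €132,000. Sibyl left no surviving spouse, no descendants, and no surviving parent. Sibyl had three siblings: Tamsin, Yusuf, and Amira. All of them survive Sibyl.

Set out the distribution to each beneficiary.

Tamsin: €44,000; Yusuf: €44,000; Amira: €44,000

The entire €132,000 passes to the siblings and their issue.
That amount (€132,000) is divided into 3 shares of €44,000: Tamsin, Yusuf, and Amira each take €44,000.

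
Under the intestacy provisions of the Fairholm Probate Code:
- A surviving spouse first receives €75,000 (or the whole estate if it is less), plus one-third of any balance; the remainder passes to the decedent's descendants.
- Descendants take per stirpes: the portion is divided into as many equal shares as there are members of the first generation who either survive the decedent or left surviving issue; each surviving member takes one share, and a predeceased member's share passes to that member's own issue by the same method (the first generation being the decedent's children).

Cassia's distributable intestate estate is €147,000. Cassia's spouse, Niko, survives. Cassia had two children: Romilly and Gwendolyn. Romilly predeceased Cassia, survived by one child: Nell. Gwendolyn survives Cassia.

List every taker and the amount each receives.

Niko first takes €75,000, leaving a balance of €72,000. Niko then takes one-third of the balance (€24,000), for a total of €99,000. The remaining €48,000 passes to the descendants.
The descendants' portion (€48,000) is divided into 2 shares of €24,000: Gwendolyn takes €24,000; Romilly's €24,000 share passes to Romilly's issue.
Romilly's share (€24,000) passes entirely to Nell.

Niko: €99,000; Nell: €24,000; Gwendolyn: €24,000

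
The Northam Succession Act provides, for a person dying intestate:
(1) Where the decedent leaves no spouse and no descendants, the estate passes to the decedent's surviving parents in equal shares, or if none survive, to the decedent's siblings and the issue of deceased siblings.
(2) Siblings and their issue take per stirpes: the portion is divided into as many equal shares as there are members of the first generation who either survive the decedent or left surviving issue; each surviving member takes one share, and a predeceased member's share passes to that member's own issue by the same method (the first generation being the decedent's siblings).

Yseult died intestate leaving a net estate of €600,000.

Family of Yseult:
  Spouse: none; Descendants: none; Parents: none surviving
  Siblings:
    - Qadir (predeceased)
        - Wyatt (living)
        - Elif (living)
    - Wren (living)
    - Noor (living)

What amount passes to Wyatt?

Wyatt receives €100,000.

The entire €600,000 passes to the siblings and their issue.
That amount (€600,000) is divided into 3 shares of €200,000: Wren and Noor each take €200,000; Qadir's €200,000 share passes to Qadir's issue.
Qadir's share (€200,000) is divided into 2 shares of €100,000: Wyatt and Elif each take €100,000.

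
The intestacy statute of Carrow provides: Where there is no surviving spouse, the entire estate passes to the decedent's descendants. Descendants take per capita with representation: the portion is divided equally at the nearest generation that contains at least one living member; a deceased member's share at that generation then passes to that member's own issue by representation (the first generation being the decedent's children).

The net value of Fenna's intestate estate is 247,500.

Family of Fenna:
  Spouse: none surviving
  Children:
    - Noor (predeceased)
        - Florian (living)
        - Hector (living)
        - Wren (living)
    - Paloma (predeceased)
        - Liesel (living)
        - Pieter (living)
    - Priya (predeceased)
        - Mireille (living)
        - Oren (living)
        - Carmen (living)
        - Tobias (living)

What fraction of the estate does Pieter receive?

The entire 247,500 passes to the descendants.
No child survives, so the initial division is made at the grandchildren's generation.
That amount (247,500) is divided into 9 shares of 27,500: Florian, Hector, Wren, Liesel, Pieter, Mireille, Oren, Carmen, and Tobias each take 27,500.

Pieter receives 1/9 of the estate.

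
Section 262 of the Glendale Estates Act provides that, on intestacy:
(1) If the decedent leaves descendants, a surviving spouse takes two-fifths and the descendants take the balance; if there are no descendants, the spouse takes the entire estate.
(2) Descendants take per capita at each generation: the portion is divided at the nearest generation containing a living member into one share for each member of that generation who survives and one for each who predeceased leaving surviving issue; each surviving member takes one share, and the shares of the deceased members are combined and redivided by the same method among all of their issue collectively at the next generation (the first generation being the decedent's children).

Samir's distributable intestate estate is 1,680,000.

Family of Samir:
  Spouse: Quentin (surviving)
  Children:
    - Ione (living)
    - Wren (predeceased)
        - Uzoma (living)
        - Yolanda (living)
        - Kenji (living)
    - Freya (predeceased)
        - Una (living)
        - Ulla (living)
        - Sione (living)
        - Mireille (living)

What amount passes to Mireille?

Mireille receives 96,000.

Quentin takes two-fifths of 1,680,000 = 672,000. The remaining 1,008,000 passes to the descendants.
The descendants' portion (1,008,000) is divided at the children's generation into 3 shares of 336,000. Ione takes 336,000. The 2 shares of the deceased (Wren and Freya) are combined into a pool of 672,000.
That pool (672,000) is divided at the grandchildren's generation equally among Uzoma, Yolanda, Kenji, Una, Ulla, Sione, and Mireille: 96,000 each.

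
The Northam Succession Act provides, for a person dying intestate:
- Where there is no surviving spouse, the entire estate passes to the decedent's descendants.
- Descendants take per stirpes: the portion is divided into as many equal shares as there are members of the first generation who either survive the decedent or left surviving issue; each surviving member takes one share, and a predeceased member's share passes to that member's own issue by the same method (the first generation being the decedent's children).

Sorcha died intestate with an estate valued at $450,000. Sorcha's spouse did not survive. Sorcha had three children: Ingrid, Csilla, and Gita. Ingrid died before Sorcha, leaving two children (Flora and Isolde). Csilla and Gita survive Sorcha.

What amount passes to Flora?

The entire $450,000 passes to the descendants.
That amount ($450,000) is divided into 3 shares of $150,000: Csilla and Gita each take $150,000; Ingrid's $150,000 share passes to Ingrid's issue.
Ingrid's share ($150,000) is divided into 2 shares of $75,000: Flora and Isolde each take $75,000.

Flora receives $75,000.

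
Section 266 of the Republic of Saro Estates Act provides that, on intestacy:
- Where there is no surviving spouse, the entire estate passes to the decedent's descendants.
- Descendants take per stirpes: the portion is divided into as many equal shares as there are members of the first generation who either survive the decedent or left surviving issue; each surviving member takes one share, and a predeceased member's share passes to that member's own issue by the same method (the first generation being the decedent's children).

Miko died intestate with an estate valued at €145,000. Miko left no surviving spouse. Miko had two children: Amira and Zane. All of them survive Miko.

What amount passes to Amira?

Amira receives €72,500.

The entire €145,000 passes to the descendants.
That amount (€145,000) is divided into 2 shares of €72,500: Amira and Zane each take €72,500.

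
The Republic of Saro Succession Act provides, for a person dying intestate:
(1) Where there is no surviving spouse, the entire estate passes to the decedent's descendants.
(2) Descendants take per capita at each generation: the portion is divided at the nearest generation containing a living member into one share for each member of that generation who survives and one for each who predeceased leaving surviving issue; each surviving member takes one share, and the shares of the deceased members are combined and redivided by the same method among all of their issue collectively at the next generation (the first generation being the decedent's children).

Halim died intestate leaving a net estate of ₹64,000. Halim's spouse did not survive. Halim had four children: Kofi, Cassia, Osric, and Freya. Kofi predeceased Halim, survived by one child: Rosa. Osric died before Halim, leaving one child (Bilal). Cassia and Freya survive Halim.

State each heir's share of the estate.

The entire ₹64,000 passes to the descendants.
That amount (₹64,000) is divided at the children's generation into 4 shares of ₹16,000. Cassia and Freya each take ₹16,000. The 2 shares of the deceased (Kofi and Osric) are combined into a pool of ₹32,000.
That pool (₹32,000) is divided at the grandchildren's generation equally among Rosa and Bilal: ₹16,000 each.

Rosa: ₹16,000; Cassia: ₹16,000; Bilal: ₹16,000; Freya: ₹16,000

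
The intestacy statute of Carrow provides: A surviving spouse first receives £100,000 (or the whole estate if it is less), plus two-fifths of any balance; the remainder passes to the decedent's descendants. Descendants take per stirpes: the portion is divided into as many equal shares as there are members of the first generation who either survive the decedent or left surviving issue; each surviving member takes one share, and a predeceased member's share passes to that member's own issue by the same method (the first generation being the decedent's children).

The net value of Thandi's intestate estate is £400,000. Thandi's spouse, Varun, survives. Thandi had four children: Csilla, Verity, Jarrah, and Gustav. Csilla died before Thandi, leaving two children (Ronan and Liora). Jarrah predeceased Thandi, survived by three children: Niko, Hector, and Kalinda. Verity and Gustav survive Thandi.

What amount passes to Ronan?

Varun first takes £100,000, leaving a balance of £300,000. Varun then takes two-fifths of the balance (£120,000), for a total of £220,000. The remaining £180,000 passes to the descendants.
The descendants' portion (£180,000) is divided into 4 shares of £45,000: Verity and Gustav each take £45,000; Csilla's £45,000 share passes to Csilla's issue; Jarrah's £45,000 share passes to Jarrah's issue.
Csilla's share (£45,000) is divided into 2 shares of £22,500: Ronan and Liora each take £22,500.
Jarrah's share (£45,000) is divided into 3 shares of £15,000: Niko, Hector, and Kalinda each take £15,000.

Ronan receives £22,500.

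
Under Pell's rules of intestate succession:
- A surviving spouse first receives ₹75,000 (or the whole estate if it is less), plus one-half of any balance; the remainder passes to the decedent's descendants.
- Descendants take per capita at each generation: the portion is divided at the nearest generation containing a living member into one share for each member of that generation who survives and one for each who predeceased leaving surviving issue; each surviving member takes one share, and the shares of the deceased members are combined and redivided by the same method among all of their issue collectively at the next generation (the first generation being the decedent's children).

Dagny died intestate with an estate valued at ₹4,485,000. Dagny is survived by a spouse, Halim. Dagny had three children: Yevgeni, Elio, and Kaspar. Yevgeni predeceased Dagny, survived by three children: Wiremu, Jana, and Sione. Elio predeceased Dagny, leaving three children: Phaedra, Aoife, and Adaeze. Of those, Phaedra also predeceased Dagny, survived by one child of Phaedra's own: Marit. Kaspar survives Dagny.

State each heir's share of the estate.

Halim: ₹2,280,000; Wiremu: ₹245,000; Jana: ₹245,000; Sione: ₹245,000; Marit: ₹245,000; Aoife: ₹245,000; Adaeze: ₹245,000; Kaspar: ₹735,000

Halim first takes ₹75,000, leaving a balance of ₹4,410,000. Halim then takes one-half of the balance (₹2,205,000), for a total of ₹2,280,000. The remaining ₹2,205,000 passes to the descendants.
The descendants' portion (₹2,205,000) is divided at the children's generation into 3 shares of ₹735,000. Kaspar takes ₹735,000. The 2 shares of the deceased (Yevgeni and Elio) are combined into a pool of ₹1,470,000.
That pool (₹1,470,000) is divided at the grandchildren's generation into 6 shares of ₹245,000. Wiremu, Jana, Sione, Aoife, and Adaeze each take ₹245,000. The remaining share for the deceased Phaedra (₹245,000) is carried to the next generation.
That pool (₹245,000) passes entirely to Marit, the sole taker at the great-grandchildren's generation.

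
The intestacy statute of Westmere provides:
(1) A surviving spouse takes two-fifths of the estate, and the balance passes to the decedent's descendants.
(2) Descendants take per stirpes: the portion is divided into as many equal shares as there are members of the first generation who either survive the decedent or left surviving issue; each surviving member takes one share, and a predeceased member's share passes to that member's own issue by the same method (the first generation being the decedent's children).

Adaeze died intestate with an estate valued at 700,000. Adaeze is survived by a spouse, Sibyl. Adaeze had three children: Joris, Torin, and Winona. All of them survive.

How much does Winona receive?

Sibyl takes two-fifths of 700,000 = 280,000. The remaining 420,000 passes to the descendants.
The descendants' portion (420,000) is divided into 3 shares of 140,000: Joris, Torin, and Winona each take 140,000.

Winona receives 140,000.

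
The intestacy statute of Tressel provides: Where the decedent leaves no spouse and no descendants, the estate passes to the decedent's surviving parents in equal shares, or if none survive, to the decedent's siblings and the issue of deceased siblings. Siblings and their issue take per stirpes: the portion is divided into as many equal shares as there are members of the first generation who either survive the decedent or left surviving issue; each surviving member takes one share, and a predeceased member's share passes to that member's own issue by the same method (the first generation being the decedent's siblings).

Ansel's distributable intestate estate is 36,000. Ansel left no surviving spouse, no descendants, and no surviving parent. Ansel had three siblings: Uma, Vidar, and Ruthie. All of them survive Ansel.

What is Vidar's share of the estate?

Vidar receives 12,000.

The entire 36,000 passes to the siblings and their issue.
That amount (36,000) is divided into 3 shares of 12,000: Uma, Vidar, and Ruthie each take 12,000.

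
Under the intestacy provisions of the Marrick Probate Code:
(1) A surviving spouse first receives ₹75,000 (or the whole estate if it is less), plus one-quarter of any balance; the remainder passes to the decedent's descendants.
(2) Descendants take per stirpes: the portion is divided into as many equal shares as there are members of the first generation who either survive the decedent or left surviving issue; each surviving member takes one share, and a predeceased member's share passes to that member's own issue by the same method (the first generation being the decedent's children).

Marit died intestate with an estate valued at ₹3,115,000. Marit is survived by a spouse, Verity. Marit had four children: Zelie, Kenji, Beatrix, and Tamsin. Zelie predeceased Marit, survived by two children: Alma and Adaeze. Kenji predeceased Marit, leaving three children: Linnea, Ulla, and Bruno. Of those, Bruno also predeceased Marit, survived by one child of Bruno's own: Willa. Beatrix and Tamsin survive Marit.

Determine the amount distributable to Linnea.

Verity first takes ₹75,000, leaving a balance of ₹3,040,000. Verity then takes one-quarter of the balance (₹760,000), for a total of ₹835,000. The remaining ₹2,280,000 passes to the descendants.
The descendants' portion (₹2,280,000) is divided into 4 shares of ₹570,000: Beatrix and Tamsin each take ₹570,000; Zelie's ₹570,000 share passes to Zelie's issue; Kenji's ₹570,000 share passes to Kenji's issue.
Zelie's share (₹570,000) is divided into 2 shares of ₹285,000: Alma and Adaeze each take ₹285,000.
Kenji's share (₹570,000) is divided into 3 shares of ₹190,000: Linnea and Ulla each take ₹190,000; Bruno's ₹190,000 share passes to Bruno's issue.
Bruno's share (₹190,000) passes entirely to Willa.

Linnea receives ₹190,000.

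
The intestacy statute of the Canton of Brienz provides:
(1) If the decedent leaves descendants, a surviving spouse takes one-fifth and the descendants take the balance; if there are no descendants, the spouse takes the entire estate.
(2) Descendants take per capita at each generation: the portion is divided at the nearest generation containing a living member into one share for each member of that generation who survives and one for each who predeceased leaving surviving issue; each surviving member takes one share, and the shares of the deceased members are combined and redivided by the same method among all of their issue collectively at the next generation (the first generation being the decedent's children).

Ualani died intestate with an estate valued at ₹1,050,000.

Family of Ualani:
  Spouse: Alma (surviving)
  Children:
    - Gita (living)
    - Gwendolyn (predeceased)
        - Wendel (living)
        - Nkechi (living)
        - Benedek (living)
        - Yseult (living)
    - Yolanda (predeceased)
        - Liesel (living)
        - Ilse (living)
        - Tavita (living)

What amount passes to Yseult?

Alma takes one-fifth of ₹1,050,000 = ₹210,000. The remaining ₹840,000 passes to the descendants.
The descendants' portion (₹840,000) is divided at the children's generation into 3 shares of ₹280,000. Gita takes ₹280,000. The 2 shares of the deceased (Gwendolyn and Yolanda) are combined into a pool of ₹560,000.
That pool (₹560,000) is divided at the grandchildren's generation equally among Wendel, Nkechi, Benedek, Yseult, Liesel, Ilse, and Tavita: ₹80,000 each.

Yseult receives ₹80,000.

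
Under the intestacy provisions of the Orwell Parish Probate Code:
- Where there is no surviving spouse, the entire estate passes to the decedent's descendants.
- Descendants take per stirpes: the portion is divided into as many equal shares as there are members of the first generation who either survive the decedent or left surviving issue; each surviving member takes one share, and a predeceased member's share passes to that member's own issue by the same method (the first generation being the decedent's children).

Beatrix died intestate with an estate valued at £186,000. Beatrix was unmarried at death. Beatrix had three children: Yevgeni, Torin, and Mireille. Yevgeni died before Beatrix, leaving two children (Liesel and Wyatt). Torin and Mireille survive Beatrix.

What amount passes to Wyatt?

The entire £186,000 passes to the descendants.
That amount (£186,000) is divided into 3 shares of £62,000: Torin and Mireille each take £62,000; Yevgeni's £62,000 share passes to Yevgeni's issue.
Yevgeni's share (£62,000) is divided into 2 shares of £31,000: Liesel and Wyatt each take £31,000.

Wyatt receives £31,000.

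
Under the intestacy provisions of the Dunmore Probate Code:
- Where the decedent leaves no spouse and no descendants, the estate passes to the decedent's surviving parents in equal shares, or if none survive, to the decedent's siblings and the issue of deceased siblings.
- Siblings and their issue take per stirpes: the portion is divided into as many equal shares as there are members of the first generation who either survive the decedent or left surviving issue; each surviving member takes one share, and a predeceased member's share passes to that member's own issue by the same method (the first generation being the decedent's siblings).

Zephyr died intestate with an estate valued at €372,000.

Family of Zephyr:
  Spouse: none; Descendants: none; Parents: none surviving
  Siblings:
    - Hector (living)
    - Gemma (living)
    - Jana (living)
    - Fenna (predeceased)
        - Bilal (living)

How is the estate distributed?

The entire €372,000 passes to the siblings and their issue.
That amount (€372,000) is divided into 4 shares of €93,000: Hector, Gemma, and Jana each take €93,000; Fenna's €93,000 share passes to Fenna's issue.
Fenna's share (€93,000) passes entirely to Bilal.

Hector: €93,000; Gemma: €93,000; Jana: €93,000; Bilal: €93,000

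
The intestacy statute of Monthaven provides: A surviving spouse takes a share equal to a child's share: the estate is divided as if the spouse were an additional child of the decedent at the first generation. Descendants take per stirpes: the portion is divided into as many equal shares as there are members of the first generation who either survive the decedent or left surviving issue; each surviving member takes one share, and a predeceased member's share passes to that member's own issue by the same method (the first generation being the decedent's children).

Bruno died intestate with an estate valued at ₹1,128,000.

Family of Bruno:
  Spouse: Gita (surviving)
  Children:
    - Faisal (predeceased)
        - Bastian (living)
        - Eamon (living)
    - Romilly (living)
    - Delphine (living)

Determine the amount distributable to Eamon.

Eamon receives ₹141,000.

The spouse counts as an additional share at the children's level, so there are 4 primary shares of ₹282,000. Gita takes one such share (₹282,000).
The children's combined portion (₹846,000) is divided into 3 shares of ₹282,000: Romilly and Delphine each take ₹282,000; Faisal's ₹282,000 share passes to Faisal's issue.
Faisal's share (₹282,000) is divided into 2 shares of ₹141,000: Bastian and Eamon each take ₹141,000.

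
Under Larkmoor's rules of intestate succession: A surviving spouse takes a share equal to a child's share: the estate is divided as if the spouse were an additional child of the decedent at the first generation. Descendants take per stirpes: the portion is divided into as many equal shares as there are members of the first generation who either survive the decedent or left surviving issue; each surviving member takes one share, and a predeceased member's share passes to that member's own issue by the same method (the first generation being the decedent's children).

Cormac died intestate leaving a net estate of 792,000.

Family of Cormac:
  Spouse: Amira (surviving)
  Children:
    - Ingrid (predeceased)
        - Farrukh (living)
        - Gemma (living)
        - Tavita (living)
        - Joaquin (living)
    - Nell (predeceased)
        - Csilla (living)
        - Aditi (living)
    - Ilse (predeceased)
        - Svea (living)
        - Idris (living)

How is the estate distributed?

The spouse counts as an additional share at the children's level, so there are 4 primary shares of 198,000. Amira takes one such share (198,000).
The children's combined portion (594,000) is divided into 3 shares of 198,000: Ingrid's 198,000 share passes to Ingrid's issue; Nell's 198,000 share passes to Nell's issue; Ilse's 198,000 share passes to Ilse's issue.
Ingrid's share (198,000) is divided into 4 shares of 49,500: Farrukh, Gemma, Tavita, and Joaquin each take 49,500.
Nell's share (198,000) is divided into 2 shares of 99,000: Csilla and Aditi each take 99,000.
Ilse's share (198,000) is divided into 2 shares of 99,000: Svea and Idris each take 99,000.

Amira: 198,000; Farrukh: 49,500; Gemma: 49,500; Tavita: 49,500; Joaquin: 49,500; Csilla: 99,000; Aditi: 99,000; Svea: 99,000; Idris: 99,000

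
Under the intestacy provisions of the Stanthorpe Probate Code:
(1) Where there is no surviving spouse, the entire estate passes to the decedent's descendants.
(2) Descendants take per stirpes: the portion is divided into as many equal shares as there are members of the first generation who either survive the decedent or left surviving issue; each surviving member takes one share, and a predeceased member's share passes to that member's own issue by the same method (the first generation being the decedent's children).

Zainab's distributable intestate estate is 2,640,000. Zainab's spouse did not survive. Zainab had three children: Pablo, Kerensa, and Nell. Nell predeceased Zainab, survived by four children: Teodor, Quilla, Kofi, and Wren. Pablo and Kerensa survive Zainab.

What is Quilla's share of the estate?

Quilla receives 220,000.

The entire 2,640,000 passes to the descendants.
That amount (2,640,000) is divided into 3 shares of 880,000: Pablo and Kerensa each take 880,000; Nell's 880,000 share passes to Nell's issue.
Nell's share (880,000) is divided into 4 shares of 220,000: Teodor, Quilla, Kofi, and Wren each take 220,000.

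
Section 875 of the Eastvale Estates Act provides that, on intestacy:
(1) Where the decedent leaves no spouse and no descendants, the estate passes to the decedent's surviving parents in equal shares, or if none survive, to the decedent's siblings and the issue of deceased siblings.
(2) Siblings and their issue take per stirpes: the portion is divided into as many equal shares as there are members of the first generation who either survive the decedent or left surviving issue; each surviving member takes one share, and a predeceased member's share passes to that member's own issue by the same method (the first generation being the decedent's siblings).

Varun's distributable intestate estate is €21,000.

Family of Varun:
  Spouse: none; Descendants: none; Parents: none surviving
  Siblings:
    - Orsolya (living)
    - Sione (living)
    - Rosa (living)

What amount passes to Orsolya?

Orsolya receives €7,000.

The entire €21,000 passes to the siblings and their issue.
That amount (€21,000) is divided into 3 shares of €7,000: Orsolya, Sione, and Rosa each take €7,000.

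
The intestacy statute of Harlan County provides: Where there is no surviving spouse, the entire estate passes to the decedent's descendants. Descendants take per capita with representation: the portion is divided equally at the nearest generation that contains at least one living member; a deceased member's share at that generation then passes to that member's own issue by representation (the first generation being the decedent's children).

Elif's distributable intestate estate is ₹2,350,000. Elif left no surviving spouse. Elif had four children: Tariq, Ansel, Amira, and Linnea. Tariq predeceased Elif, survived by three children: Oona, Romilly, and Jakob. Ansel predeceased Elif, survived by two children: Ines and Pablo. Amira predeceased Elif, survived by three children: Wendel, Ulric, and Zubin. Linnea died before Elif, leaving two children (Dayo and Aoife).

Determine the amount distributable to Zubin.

Zubin receives ₹235,000.

The entire ₹2,350,000 passes to the descendants.
No child survives, so the initial division is made at the grandchildren's generation.
That amount (₹2,350,000) is divided into 10 shares of ₹235,000: Oona, Romilly, Jakob, Ines, Pablo, Wendel, Ulric, Zubin, Dayo, and Aoife each take ₹235,000.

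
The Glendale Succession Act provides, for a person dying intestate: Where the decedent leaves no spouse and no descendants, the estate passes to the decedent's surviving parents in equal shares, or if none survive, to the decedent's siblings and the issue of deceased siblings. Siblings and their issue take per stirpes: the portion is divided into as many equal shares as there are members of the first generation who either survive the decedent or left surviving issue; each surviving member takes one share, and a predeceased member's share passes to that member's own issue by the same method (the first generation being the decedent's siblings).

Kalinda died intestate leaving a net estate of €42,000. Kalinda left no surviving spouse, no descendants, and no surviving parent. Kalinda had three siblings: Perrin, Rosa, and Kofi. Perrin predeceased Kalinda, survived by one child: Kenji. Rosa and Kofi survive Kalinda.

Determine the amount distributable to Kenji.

Kenji receives €14,000.

The entire €42,000 passes to the siblings and their issue.
That amount (€42,000) is divided into 3 shares of €14,000: Rosa and Kofi each take €14,000; Perrin's €14,000 share passes to Perrin's issue.
Perrin's share (€14,000) passes entirely to Kenji.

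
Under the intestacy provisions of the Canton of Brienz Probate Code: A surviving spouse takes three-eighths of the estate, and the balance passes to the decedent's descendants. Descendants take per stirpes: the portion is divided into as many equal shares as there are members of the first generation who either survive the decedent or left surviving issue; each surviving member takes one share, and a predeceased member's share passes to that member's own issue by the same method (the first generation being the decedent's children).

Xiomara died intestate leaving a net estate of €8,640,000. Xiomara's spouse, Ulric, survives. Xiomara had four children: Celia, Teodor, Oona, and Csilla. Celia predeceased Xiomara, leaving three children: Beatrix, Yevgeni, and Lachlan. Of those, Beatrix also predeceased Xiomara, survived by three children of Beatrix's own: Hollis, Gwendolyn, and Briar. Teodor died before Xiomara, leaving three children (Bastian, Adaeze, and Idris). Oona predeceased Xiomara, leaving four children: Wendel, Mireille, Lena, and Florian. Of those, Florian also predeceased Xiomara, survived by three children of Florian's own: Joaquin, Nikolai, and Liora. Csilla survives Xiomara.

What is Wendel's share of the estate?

Wendel receives €337,500.

Ulric takes three-eighths of €8,640,000 = €3,240,000. The remaining €5,400,000 passes to the descendants.
The descendants' portion (€5,400,000) is divided into 4 shares of €1,350,000: Csilla takes €1,350,000; Celia's €1,350,000 share passes to Celia's issue; Teodor's €1,350,000 share passes to Teodor's issue; Oona's €1,350,000 share passes to Oona's issue.
Celia's share (€1,350,000) is divided into 3 shares of €450,000: Yevgeni and Lachlan each take €450,000; Beatrix's €450,000 share passes to Beatrix's issue.
Beatrix's share (€450,000) is divided into 3 shares of €150,000: Hollis, Gwendolyn, and Briar each take €150,000.
Teodor's share (€1,350,000) is divided into 3 shares of €450,000: Bastian, Adaeze, and Idris each take €450,000.
Oona's share (€1,350,000) is divided into 4 shares of €337,500: Wendel, Mireille, and Lena each take €337,500; Florian's €337,500 share passes to Florian's issue.
Florian's share (€337,500) is divided into 3 shares of €112,500: Joaquin, Nikolai, and Liora each take €112,500.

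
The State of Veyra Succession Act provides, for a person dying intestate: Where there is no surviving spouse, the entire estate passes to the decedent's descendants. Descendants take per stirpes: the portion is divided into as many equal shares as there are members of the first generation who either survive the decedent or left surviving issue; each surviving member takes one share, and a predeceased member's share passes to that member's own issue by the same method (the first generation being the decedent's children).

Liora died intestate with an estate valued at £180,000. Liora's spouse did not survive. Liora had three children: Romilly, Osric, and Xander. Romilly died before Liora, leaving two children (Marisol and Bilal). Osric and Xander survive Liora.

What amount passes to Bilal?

The entire £180,000 passes to the descendants.
That amount (£180,000) is divided into 3 shares of £60,000: Osric and Xander each take £60,000; Romilly's £60,000 share passes to Romilly's issue.
Romilly's share (£60,000) is divided into 2 shares of £30,000: Marisol and Bilal each take £30,000.

Bilal receives £30,000.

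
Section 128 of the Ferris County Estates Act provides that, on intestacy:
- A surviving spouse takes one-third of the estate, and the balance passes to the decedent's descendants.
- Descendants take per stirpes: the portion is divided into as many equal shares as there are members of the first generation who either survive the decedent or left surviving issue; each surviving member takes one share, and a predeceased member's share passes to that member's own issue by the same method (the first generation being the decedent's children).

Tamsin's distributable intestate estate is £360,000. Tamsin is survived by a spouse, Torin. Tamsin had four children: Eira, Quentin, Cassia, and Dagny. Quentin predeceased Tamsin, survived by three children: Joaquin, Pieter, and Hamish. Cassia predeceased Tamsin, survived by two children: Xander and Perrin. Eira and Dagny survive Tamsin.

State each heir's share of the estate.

Torin takes one-third of £360,000 = £120,000. The remaining £240,000 passes to the descendants.
The descendants' portion (£240,000) is divided into 4 shares of £60,000: Eira and Dagny each take £60,000; Quentin's £60,000 share passes to Quentin's issue; Cassia's £60,000 share passes to Cassia's issue.
Quentin's share (£60,000) is divided into 3 shares of £20,000: Joaquin, Pieter, and Hamish each take £20,000.
Cassia's share (£60,000) is divided into 2 shares of £30,000: Xander and Perrin each take £30,000.

Torin: £120,000; Eira: £60,000; Joaquin: £20,000; Pieter: £20,000; Hamish: £20,000; Xander: £30,000; Perrin: £30,000; Dagny: £60,000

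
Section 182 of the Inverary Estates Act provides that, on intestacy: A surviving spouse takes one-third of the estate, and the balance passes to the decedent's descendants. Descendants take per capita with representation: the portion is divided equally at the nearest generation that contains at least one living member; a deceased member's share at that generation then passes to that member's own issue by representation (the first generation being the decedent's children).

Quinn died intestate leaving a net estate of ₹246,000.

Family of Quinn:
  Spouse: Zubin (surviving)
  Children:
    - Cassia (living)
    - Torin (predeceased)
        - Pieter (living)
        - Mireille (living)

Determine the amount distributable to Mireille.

Zubin takes one-third of ₹246,000 = ₹82,000. The remaining ₹164,000 passes to the descendants.
The descendants' portion (₹164,000) is divided into 2 shares of ₹82,000: Cassia takes ₹82,000; Torin's ₹82,000 share passes to Torin's issue.
Torin's share (₹82,000) is divided into 2 shares of ₹41,000: Pieter and Mireille each take ₹41,000.

Mireille receives ₹41,000.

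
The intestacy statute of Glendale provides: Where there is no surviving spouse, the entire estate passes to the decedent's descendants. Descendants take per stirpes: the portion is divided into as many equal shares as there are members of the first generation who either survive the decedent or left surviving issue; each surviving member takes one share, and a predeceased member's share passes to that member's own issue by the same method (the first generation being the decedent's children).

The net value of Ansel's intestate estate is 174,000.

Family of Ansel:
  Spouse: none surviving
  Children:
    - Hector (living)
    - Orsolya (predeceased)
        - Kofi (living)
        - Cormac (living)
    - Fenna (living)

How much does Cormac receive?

Cormac receives 29,000.

The entire 174,000 passes to the descendants.
That amount (174,000) is divided into 3 shares of 58,000: Hector and Fenna each take 58,000; Orsolya's 58,000 share passes to Orsolya's issue.
Orsolya's share (58,000) is divided into 2 shares of 29,000: Kofi and Cormac each take 29,000.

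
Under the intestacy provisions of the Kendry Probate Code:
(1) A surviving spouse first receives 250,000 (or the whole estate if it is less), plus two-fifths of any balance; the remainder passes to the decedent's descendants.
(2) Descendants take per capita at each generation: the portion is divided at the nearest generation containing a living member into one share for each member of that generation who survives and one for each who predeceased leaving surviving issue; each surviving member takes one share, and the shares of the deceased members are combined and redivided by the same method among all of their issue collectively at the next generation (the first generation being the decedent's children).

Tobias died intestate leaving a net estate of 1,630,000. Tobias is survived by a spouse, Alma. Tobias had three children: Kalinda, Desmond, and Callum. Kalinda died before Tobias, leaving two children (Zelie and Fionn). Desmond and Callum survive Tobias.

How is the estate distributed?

Alma first takes 250,000, leaving a balance of 1,380,000. Alma then takes two-fifths of the balance (552,000), for a total of 802,000. The remaining 828,000 passes to the descendants.
The descendants' portion (828,000) is divided at the children's generation into 3 shares of 276,000. Desmond and Callum each take 276,000. The remaining share for the deceased Kalinda (276,000) is carried to the next generation.
That pool (276,000) is divided at the grandchildren's generation equally among Zelie and Fionn: 138,000 each.

Alma: 802,000; Zelie: 138,000; Fionn: 138,000; Desmond: 276,000; Callum: 276,000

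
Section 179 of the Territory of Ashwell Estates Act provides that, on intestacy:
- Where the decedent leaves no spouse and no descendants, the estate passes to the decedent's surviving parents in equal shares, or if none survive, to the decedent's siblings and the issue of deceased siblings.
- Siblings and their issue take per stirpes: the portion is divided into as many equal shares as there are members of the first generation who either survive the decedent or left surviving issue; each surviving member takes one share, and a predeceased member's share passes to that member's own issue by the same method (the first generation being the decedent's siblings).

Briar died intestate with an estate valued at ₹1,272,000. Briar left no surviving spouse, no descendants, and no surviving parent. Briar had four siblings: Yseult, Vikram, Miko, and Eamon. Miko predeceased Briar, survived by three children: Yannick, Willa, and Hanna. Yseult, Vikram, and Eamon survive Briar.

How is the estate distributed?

Yseult: ₹318,000; Vikram: ₹318,000; Yannick: ₹106,000; Willa: ₹106,000; Hanna: ₹106,000; Eamon: ₹318,000

The entire ₹1,272,000 passes to the siblings and their issue.
That amount (₹1,272,000) is divided into 4 shares of ₹318,000: Yseult, Vikram, and Eamon each take ₹318,000; Miko's ₹318,000 share passes to Miko's issue.
Miko's share (₹318,000) is divided into 3 shares of ₹106,000: Yannick, Willa, and Hanna each take ₹106,000.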